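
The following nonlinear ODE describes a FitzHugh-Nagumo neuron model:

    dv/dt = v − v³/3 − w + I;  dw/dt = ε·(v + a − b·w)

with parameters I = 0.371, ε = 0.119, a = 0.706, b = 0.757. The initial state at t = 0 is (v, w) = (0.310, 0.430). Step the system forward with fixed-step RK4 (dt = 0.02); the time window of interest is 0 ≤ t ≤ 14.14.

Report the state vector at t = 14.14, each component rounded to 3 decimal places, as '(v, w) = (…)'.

t=0.000: state=(0.310, 0.430)
step 1 (dt=0.02): k1=(0.241, 0.082), k2=(0.242, 0.082), k3=(0.242, 0.082), k4=(0.244, 0.083); state += dt/6·(k1+2k2+2k3+k4)
t=0.020: state=(0.315, 0.432)
t=0.040: state=(0.320, 0.433)
t=0.060: state=(0.325, 0.435)
continuing one RK4 step at a time; state shown every 25 steps (Δt=0.5):
t=0.500: state=(0.449, 0.474)
t=1.000: state=(0.626, 0.525)
t=1.500: state=(0.832, 0.586)
t=2.000: state=(1.037, 0.655)
t=2.500: state=(1.200, 0.733)
t=3.000: state=(1.296, 0.815)
t=3.500: state=(1.331, 0.897)
t=4.000: state=(1.322, 0.976)
t=4.500: state=(1.283, 1.050)
t=5.000: state=(1.224, 1.117)
t=5.500: state=(1.150, 1.178)
t=6.000: state=(1.059, 1.232)
t=6.500: state=(0.950, 1.277)
t=7.000: state=(0.814, 1.314)
t=7.500: state=(0.634, 1.339)
t=8.000: state=(0.380, 1.351)
t=8.500: state=(-0.012, 1.344)
t=9.000: state=(-0.632, 1.308)
t=9.500: state=(-1.392, 1.233)
t=10.000: state=(-1.850, 1.123)
t=10.500: state=(-1.967, 1.002)
t=11.000: state=(-1.964, 0.885)
t=11.500: state=(-1.933, 0.773)
t=12.000: state=(-1.895, 0.669)
t=12.500: state=(-1.857, 0.571)
t=13.000: state=(-1.819, 0.480)
t=13.500: state=(-1.780, 0.396)
t=14.000: state=(-1.743, 0.317)
t=14.140: state=(-1.732, 0.296)

(v, w) = (-1.732, 0.296)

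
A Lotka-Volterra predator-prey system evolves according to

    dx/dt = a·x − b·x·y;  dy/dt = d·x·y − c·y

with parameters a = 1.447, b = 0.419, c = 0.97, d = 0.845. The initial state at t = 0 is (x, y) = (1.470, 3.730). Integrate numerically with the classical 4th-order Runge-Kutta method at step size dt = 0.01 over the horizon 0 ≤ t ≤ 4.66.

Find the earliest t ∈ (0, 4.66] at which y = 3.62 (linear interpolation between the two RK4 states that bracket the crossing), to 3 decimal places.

t = 2.073

t=0.000: state=(1.470, 3.730)
step 1 (dt=0.01): k1=(-0.170, 1.015), k2=(-0.173, 1.014), k3=(-0.173, 1.014), k4=(-0.176, 1.012); state += dt/6·(k1+2k2+2k3+k4)
t=0.010: state=(1.468, 3.740)
t=0.020: state=(1.466, 3.750)
t=0.030: state=(1.465, 3.760)
continuing one RK4 step at a time; state shown every 20 steps (Δt=0.2):
t=0.200: state=(1.424, 3.925)
t=0.400: state=(1.359, 4.091)
t=0.600: state=(1.282, 4.213)
t=0.800: state=(1.199, 4.279)
t=1.000: state=(1.118, 4.286)
t=1.200: state=(1.044, 4.238)
t=1.400: state=(0.982, 4.141)
t=1.600: state=(0.932, 4.009)
t=1.800: state=(0.895, 3.852)
t=2.000: state=(0.872, 3.683)
t=2.070: state=(0.867, 3.623)
next step: t=2.080: state=(0.866, 3.614) — y has crossed 3.62
linear interpolation between t=2.070 (3.62276) and t=2.080 (3.61415) → t≈2.073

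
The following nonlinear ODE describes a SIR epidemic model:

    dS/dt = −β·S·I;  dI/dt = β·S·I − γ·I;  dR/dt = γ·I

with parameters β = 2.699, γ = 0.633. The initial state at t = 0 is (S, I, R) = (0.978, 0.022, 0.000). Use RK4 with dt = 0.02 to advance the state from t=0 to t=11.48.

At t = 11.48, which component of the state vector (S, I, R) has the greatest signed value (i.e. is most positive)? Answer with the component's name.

largest component: R

t=0.000: state=(0.978, 0.022, 0.000)
step 1 (dt=0.02): k1=(-0.058, 0.044, 0.014), k2=(-0.059, 0.045, 0.014), k3=(-0.059, 0.045, 0.014), k4=(-0.060, 0.046, 0.014); state += dt/6·(k1+2k2+2k3+k4)
t=0.020: state=(0.977, 0.023, 0.000)
t=0.040: state=(0.976, 0.024, 0.001)
t=0.060: state=(0.974, 0.025, 0.001)
continuing one RK4 step at a time; state shown every 25 steps (Δt=0.5):
t=0.500: state=(0.930, 0.058, 0.012)
t=1.000: state=(0.819, 0.140, 0.042)
t=1.500: state=(0.623, 0.271, 0.106)
t=2.000: state=(0.395, 0.392, 0.212)
t=2.500: state=(0.225, 0.430, 0.345)
t=3.000: state=(0.128, 0.395, 0.477)
t=3.500: state=(0.078, 0.330, 0.592)
t=4.000: state=(0.053, 0.262, 0.685)
t=4.500: state=(0.038, 0.203, 0.759)
t=5.000: state=(0.030, 0.155, 0.815)
t=5.500: state=(0.025, 0.117, 0.858)
t=6.000: state=(0.022, 0.088, 0.890)
t=6.500: state=(0.020, 0.066, 0.914)
t=7.000: state=(0.018, 0.049, 0.932)
t=7.500: state=(0.017, 0.037, 0.946)
t=8.000: state=(0.017, 0.027, 0.956)
t=8.500: state=(0.016, 0.020, 0.963)
t=9.000: state=(0.016, 0.015, 0.969)
t=9.500: state=(0.015, 0.011, 0.973)
t=10.000: state=(0.015, 0.008, 0.976)
t=10.500: state=(0.015, 0.006, 0.979)
t=11.000: state=(0.015, 0.005, 0.980)
t=11.480: state=(0.015, 0.004, 0.982)
compare at T: S=0.015, I=0.004, R=0.982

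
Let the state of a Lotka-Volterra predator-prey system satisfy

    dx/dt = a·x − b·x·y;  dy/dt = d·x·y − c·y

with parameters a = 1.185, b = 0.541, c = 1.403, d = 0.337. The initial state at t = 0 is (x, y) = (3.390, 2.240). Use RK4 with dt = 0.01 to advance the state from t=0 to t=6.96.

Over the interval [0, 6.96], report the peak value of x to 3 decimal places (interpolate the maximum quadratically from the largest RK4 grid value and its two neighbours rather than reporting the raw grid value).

t=0.000: state=(3.390, 2.240)
step 1 (dt=0.01): k1=(-0.091, -0.584), k2=(-0.086, -0.583), k3=(-0.086, -0.583), k4=(-0.080, -0.583); state += dt/6·(k1+2k2+2k3+k4)
t=0.010: state=(3.389, 2.234)
t=0.020: state=(3.388, 2.228)
t=0.030: state=(3.388, 2.223)
continuing one RK4 step at a time; state shown every 25 steps (Δt=0.25):
t=0.250: state=(3.400, 2.099)
t=0.500: state=(3.473, 1.973)
t=0.750: state=(3.602, 1.871)
t=1.000: state=(3.781, 1.798)
t=1.250: state=(4.000, 1.756)
t=1.500: state=(4.245, 1.750)
t=1.750: state=(4.498, 1.781)
t=2.000: state=(4.734, 1.851)
t=2.250: state=(4.922, 1.958)
t=2.500: state=(5.033, 2.099)
t=2.750: state=(5.041, 2.261)
t=3.000: state=(4.937, 2.426)
t=3.250: state=(4.735, 2.569)
t=3.500: state=(4.466, 2.666)
t=3.750: state=(4.175, 2.701)
t=4.000: state=(3.901, 2.672)
t=4.250: state=(3.674, 2.588)
t=4.500: state=(3.509, 2.465)
t=4.750: state=(3.414, 2.323)
t=5.000: state=(3.386, 2.177)
t=5.250: state=(3.424, 2.041)
t=5.500: state=(3.523, 1.925)
t=5.750: state=(3.675, 1.835)
t=6.000: state=(3.873, 1.775)
t=6.250: state=(4.105, 1.749)
t=6.500: state=(4.356, 1.759)
t=6.750: state=(4.605, 1.807)
t=6.960: state=(4.792, 1.877)
largest grid value and its neighbours: x(2.630)=5.05079, x(2.640)=5.05095, x(2.650)=5.05092
parabola through these three points peaks at t≈2.644 with x≈5.05096

max x = 5.051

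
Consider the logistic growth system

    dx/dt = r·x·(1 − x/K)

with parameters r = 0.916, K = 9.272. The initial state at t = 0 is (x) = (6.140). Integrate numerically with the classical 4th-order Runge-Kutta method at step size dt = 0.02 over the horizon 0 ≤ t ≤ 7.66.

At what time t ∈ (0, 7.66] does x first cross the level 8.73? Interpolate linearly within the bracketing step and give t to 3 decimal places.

t = 2.299

t=0.000: state=(6.140)
step 1 (dt=0.02): k1=(1.900), k2=(1.894), k3=(1.894), k4=(1.888); state += dt/6·(k1+2k2+2k3+k4)
t=0.020: state=(6.178)
t=0.040: state=(6.216)
t=0.060: state=(6.253)
continuing one RK4 step at a time; state shown every 25 steps (Δt=0.5):
t=0.500: state=(7.010)
t=1.000: state=(7.700)
t=1.500: state=(8.212)
t=2.000: state=(8.572)
t=2.280: state=(8.721)
next step: t=2.300: state=(8.730) — x has crossed 8.73
linear interpolation between t=2.280 (8.72094) and t=2.300 (8.73036) → t≈2.299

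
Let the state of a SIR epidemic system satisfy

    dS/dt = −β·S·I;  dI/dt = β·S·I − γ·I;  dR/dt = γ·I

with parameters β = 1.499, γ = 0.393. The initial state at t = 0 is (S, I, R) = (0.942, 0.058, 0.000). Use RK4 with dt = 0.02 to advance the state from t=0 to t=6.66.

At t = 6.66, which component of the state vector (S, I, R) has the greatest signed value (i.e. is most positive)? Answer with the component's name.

t=0.000: state=(0.942, 0.058, 0.000)
step 1 (dt=0.02): k1=(-0.082, 0.059, 0.023), k2=(-0.083, 0.060, 0.023), k3=(-0.083, 0.060, 0.023), k4=(-0.083, 0.060, 0.023); state += dt/6·(k1+2k2+2k3+k4)
t=0.020: state=(0.940, 0.059, 0.000)
t=0.040: state=(0.939, 0.060, 0.001)
t=0.060: state=(0.937, 0.062, 0.001)
continuing one RK4 step at a time; state shown every 25 steps (Δt=0.5):
t=0.500: state=(0.890, 0.095, 0.015)
t=1.000: state=(0.814, 0.148, 0.038)
t=1.500: state=(0.711, 0.215, 0.074)
t=2.000: state=(0.589, 0.288, 0.123)
t=2.500: state=(0.463, 0.351, 0.186)
t=3.000: state=(0.350, 0.390, 0.260)
t=3.500: state=(0.259, 0.402, 0.338)
t=4.000: state=(0.192, 0.391, 0.416)
t=4.500: state=(0.145, 0.364, 0.491)
t=5.000: state=(0.112, 0.329, 0.559)
t=5.500: state=(0.089, 0.291, 0.620)
t=6.000: state=(0.072, 0.254, 0.674)
t=6.500: state=(0.060, 0.219, 0.720)
t=6.660: state=(0.057, 0.209, 0.734)
compare at T: S=0.057, I=0.209, R=0.734

largest component: R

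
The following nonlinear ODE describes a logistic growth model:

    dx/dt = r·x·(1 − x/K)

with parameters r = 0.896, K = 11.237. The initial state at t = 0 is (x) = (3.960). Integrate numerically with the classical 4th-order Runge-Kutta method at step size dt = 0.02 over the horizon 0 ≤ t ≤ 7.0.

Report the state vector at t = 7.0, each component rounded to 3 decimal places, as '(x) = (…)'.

(x) = (11.198)

t=0.000: state=(3.960)
step 1 (dt=0.02): k1=(2.298), k2=(2.304), k3=(2.304), k4=(2.310); state += dt/6·(k1+2k2+2k3+k4)
t=0.020: state=(4.006)
t=0.040: state=(4.052)
t=0.060: state=(4.099)
continuing one RK4 step at a time; state shown every 25 steps (Δt=0.5):
t=0.500: state=(5.169)
t=1.000: state=(6.421)
t=1.500: state=(7.596)
t=2.000: state=(8.603)
t=2.500: state=(9.398)
t=3.000: state=(9.989)
t=3.500: state=(10.406)
t=4.000: state=(10.692)
t=4.500: state=(10.882)
t=5.000: state=(11.008)
t=5.500: state=(11.089)
t=6.000: state=(11.142)
t=6.500: state=(11.176)
t=7.000: state=(11.198)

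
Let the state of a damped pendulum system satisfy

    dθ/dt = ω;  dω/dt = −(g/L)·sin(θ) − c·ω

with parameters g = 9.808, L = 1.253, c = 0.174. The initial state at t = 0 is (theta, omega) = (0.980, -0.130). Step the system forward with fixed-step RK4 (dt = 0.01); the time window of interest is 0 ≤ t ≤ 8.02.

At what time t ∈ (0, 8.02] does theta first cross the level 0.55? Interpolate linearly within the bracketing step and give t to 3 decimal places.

t = 0.359

t=0.000: state=(0.980, -0.130)
step 1 (dt=0.01): k1=(-0.130, -6.478), k2=(-0.162, -6.470), k3=(-0.162, -6.469), k4=(-0.195, -6.460); state += dt/6·(k1+2k2+2k3+k4)
t=0.010: state=(0.978, -0.195)
t=0.020: state=(0.976, -0.259)
t=0.030: state=(0.973, -0.323)
t=0.350: state=(0.569, -2.068)
next step: t=0.360: state=(0.548, -2.106) — theta has crossed 0.55
linear interpolation between t=0.350 (0.56892) and t=0.360 (0.54805) → t≈0.359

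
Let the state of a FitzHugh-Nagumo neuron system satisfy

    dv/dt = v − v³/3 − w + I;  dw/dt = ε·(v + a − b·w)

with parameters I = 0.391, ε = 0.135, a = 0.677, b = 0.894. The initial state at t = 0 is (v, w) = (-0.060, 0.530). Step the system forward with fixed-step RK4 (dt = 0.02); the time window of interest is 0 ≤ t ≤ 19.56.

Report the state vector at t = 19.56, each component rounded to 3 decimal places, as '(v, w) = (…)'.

(v, w) = (0.251, -0.051)

t=0.000: state=(-0.060, 0.530)
step 1 (dt=0.02): k1=(-0.199, 0.019), k2=(-0.201, 0.019), k3=(-0.201, 0.019), k4=(-0.203, 0.019); state += dt/6·(k1+2k2+2k3+k4)
t=0.020: state=(-0.064, 0.530)
t=0.040: state=(-0.068, 0.531)
t=0.060: state=(-0.072, 0.531)
continuing one RK4 step at a time; state shown every 50 steps (Δt=1):
t=1.000: state=(-0.402, 0.529)
t=2.000: state=(-1.081, 0.463)
t=3.000: state=(-1.570, 0.321)
t=4.000: state=(-1.626, 0.165)
t=5.000: state=(-1.566, 0.029)
t=6.000: state=(-1.486, -0.082)
t=7.000: state=(-1.405, -0.171)
t=8.000: state=(-1.325, -0.238)
t=9.000: state=(-1.246, -0.289)
t=10.000: state=(-1.168, -0.323)
t=11.000: state=(-1.091, -0.344)
t=12.000: state=(-1.014, -0.352)
t=13.000: state=(-0.937, -0.350)
t=14.000: state=(-0.857, -0.338)
t=15.000: state=(-0.771, -0.317)
t=16.000: state=(-0.674, -0.287)
t=17.000: state=(-0.553, -0.247)
t=18.000: state=(-0.377, -0.192)
t=19.000: state=(-0.061, -0.114)
t=19.560: state=(0.251, -0.051)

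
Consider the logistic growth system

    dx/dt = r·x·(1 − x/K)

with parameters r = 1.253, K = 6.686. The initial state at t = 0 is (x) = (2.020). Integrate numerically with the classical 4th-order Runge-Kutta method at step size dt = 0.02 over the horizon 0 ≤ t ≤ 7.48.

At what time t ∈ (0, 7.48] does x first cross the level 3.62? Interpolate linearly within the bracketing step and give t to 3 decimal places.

t = 0.801

t=0.000: state=(2.020)
step 1 (dt=0.02): k1=(1.766), k2=(1.775), k3=(1.775), k4=(1.784); state += dt/6·(k1+2k2+2k3+k4)
t=0.020: state=(2.056)
t=0.040: state=(2.091)
t=0.060: state=(2.128)
continuing one RK4 step at a time; state shown every 25 steps (Δt=0.5):
t=0.500: state=(2.992)
t=0.800: state=(3.618)
next step: t=0.820: state=(3.660) — x has crossed 3.62
linear interpolation between t=0.800 (3.61850) and t=0.820 (3.66006) → t≈0.801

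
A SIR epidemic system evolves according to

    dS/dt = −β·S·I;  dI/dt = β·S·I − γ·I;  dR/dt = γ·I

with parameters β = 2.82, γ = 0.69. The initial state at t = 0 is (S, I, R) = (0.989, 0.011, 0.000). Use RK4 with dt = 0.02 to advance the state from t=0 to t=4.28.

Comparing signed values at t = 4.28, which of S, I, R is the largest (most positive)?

largest component: R

t=0.000: state=(0.989, 0.011, 0.000)
step 1 (dt=0.02): k1=(-0.031, 0.023, 0.008), k2=(-0.031, 0.024, 0.008), k3=(-0.031, 0.024, 0.008), k4=(-0.032, 0.024, 0.008); state += dt/6·(k1+2k2+2k3+k4)
t=0.020: state=(0.988, 0.011, 0.000)
t=0.040: state=(0.988, 0.012, 0.000)
t=0.060: state=(0.987, 0.012, 0.000)
continuing one RK4 step at a time; state shown every 10 steps (Δt=0.2):
t=0.200: state=(0.981, 0.017, 0.002)
t=0.400: state=(0.970, 0.025, 0.005)
t=0.600: state=(0.953, 0.038, 0.009)
t=0.800: state=(0.929, 0.056, 0.015)
t=1.000: state=(0.894, 0.082, 0.025)
t=1.200: state=(0.845, 0.116, 0.038)
t=1.400: state=(0.782, 0.160, 0.057)
t=1.600: state=(0.704, 0.213, 0.083)
t=1.800: state=(0.615, 0.269, 0.116)
t=2.000: state=(0.521, 0.322, 0.157)
t=2.200: state=(0.428, 0.367, 0.205)
t=2.400: state=(0.345, 0.397, 0.258)
t=2.600: state=(0.274, 0.412, 0.314)
t=2.800: state=(0.217, 0.412, 0.371)
t=3.000: state=(0.173, 0.400, 0.427)
t=3.200: state=(0.139, 0.381, 0.481)
t=3.400: state=(0.113, 0.356, 0.532)
t=3.600: state=(0.093, 0.328, 0.579)
t=3.800: state=(0.078, 0.300, 0.622)
t=4.000: state=(0.066, 0.272, 0.662)
t=4.200: state=(0.057, 0.245, 0.697)
t=4.280: state=(0.054, 0.235, 0.711)
compare at T: S=0.054, I=0.235, R=0.711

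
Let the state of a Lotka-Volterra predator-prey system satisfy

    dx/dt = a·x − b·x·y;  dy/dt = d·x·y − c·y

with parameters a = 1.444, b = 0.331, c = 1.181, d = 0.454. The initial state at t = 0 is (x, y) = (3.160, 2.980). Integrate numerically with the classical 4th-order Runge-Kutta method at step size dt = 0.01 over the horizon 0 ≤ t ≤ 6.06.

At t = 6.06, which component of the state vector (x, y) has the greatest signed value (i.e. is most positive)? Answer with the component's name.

largest component: y

t=0.000: state=(3.160, 2.980)
step 1 (dt=0.01): k1=(1.446, 0.756), k2=(1.445, 0.767), k3=(1.445, 0.767), k4=(1.445, 0.777); state += dt/6·(k1+2k2+2k3+k4)
t=0.010: state=(3.174, 2.988)
t=0.020: state=(3.189, 2.996)
t=0.030: state=(3.203, 3.004)
continuing one RK4 step at a time; state shown every 20 steps (Δt=0.2):
t=0.200: state=(3.442, 3.176)
t=0.400: state=(3.690, 3.468)
t=0.600: state=(3.866, 3.862)
t=0.800: state=(3.934, 4.349)
t=1.000: state=(3.868, 4.899)
t=1.200: state=(3.664, 5.451)
t=1.400: state=(3.354, 5.923)
t=1.600: state=(2.991, 6.240)
t=1.800: state=(2.628, 6.357)
t=2.000: state=(2.306, 6.278)
t=2.200: state=(2.047, 6.037)
t=2.400: state=(1.852, 5.688)
t=2.600: state=(1.719, 5.279)
t=2.800: state=(1.641, 4.854)
t=3.000: state=(1.611, 4.441)
t=3.200: state=(1.623, 4.060)
t=3.400: state=(1.675, 3.723)
t=3.600: state=(1.765, 3.435)
t=3.800: state=(1.891, 3.201)
t=4.000: state=(2.055, 3.023)
t=4.200: state=(2.256, 2.902)
t=4.400: state=(2.490, 2.842)
t=4.600: state=(2.755, 2.847)
t=4.800: state=(3.039, 2.924)
t=5.000: state=(3.327, 3.083)
t=5.200: state=(3.593, 3.334)
t=5.400: state=(3.804, 3.685)
t=5.600: state=(3.921, 4.135)
t=5.800: state=(3.913, 4.665)
t=6.000: state=(3.765, 5.225)
t=6.060: state=(3.695, 5.388)
compare at T: x=3.695, y=5.388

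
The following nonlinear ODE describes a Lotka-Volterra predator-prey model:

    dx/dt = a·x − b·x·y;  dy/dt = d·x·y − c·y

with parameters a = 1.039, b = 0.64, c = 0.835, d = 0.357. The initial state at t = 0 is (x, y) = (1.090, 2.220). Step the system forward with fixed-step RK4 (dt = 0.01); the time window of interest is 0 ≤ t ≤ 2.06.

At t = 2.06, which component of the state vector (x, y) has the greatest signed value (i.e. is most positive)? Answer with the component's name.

t=0.000: state=(1.090, 2.220)
step 1 (dt=0.01): k1=(-0.416, -0.990), k2=(-0.412, -0.989), k3=(-0.412, -0.989), k4=(-0.408, -0.989); state += dt/6·(k1+2k2+2k3+k4)
t=0.010: state=(1.086, 2.210)
t=0.020: state=(1.082, 2.200)
t=0.030: state=(1.078, 2.190)
continuing one RK4 step at a time; state shown every 10 steps (Δt=0.1):
t=0.100: state=(1.052, 2.122)
t=0.200: state=(1.023, 2.025)
t=0.300: state=(1.000, 1.932)
t=0.400: state=(0.983, 1.841)
t=0.500: state=(0.972, 1.753)
t=0.600: state=(0.967, 1.670)
t=0.700: state=(0.966, 1.590)
t=0.800: state=(0.971, 1.514)
t=0.900: state=(0.980, 1.442)
t=1.000: state=(0.994, 1.374)
t=1.100: state=(1.012, 1.310)
t=1.200: state=(1.034, 1.250)
t=1.300: state=(1.061, 1.194)
t=1.400: state=(1.093, 1.141)
t=1.500: state=(1.129, 1.092)
t=1.600: state=(1.169, 1.047)
t=1.700: state=(1.215, 1.005)
t=1.800: state=(1.266, 0.966)
t=1.900: state=(1.322, 0.930)
t=2.000: state=(1.383, 0.898)
t=2.060: state=(1.422, 0.880)
compare at T: x=1.422, y=0.880

largest component: x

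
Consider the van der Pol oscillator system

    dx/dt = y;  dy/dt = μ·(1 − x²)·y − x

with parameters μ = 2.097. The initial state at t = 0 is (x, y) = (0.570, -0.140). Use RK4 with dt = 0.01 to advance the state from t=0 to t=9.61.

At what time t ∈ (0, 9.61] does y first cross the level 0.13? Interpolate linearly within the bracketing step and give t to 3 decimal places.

t=0.000: state=(0.570, -0.140)
step 1 (dt=0.01): k1=(-0.140, -0.768), k2=(-0.144, -0.773), k3=(-0.144, -0.773), k4=(-0.148, -0.778); state += dt/6·(k1+2k2+2k3+k4)
t=0.010: state=(0.569, -0.148)
t=0.020: state=(0.567, -0.156)
t=0.030: state=(0.565, -0.163)
continuing one RK4 step at a time; state shown every 50 steps (Δt=0.5):
t=0.500: state=(0.377, -0.700)
t=1.000: state=(-0.261, -2.046)
t=1.500: state=(-1.491, -1.882)
t=2.000: state=(-1.804, 0.116)
t=2.010: state=(-1.803, 0.128)
next step: t=2.020: state=(-1.802, 0.140) — y has crossed 0.13
linear interpolation between t=2.010 (0.12785) and t=2.020 (0.13957) → t≈2.012

t = 2.012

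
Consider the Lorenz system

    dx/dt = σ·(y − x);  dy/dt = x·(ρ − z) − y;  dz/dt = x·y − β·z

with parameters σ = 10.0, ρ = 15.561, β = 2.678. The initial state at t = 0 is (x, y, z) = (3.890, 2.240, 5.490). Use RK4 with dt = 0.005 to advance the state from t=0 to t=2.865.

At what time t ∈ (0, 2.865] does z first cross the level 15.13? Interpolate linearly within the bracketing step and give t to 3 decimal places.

t=0.000: state=(3.890, 2.240, 5.490)
step 1 (dt=0.005): k1=(-16.500, 36.936, -5.989), k2=(-15.164, 36.486, -5.686), k3=(-15.209, 36.518, -5.684), k4=(-13.914, 36.096, -5.386); state += dt/6·(k1+2k2+2k3+k4)
t=0.005: state=(3.814, 2.423, 5.462)
t=0.010: state=(3.751, 2.601, 5.436)
t=0.015: state=(3.699, 2.776, 5.414)
continuing one RK4 step at a time; state shown every 20 steps (Δt=0.1):
t=0.100: state=(4.101, 5.645, 5.529)
t=0.200: state=(6.494, 9.582, 7.805)
t=0.300: state=(9.647, 12.277, 14.154)
t=0.310: state=(9.897, 12.252, 14.964)
next step: t=0.315: state=(10.011, 12.211, 15.369) — z has crossed 15.13
linear interpolation between t=0.310 (14.96367) and t=0.315 (15.36946) → t≈0.312

t = 0.312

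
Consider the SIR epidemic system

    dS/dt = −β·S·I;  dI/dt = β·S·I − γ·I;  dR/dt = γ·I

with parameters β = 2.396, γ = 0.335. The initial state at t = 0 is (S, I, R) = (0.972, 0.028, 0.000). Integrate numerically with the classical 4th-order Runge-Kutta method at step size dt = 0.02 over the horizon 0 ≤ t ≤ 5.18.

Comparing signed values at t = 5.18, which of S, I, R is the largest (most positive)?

largest component: R

t=0.000: state=(0.972, 0.028, 0.000)
step 1 (dt=0.02): k1=(-0.065, 0.056, 0.009), k2=(-0.066, 0.057, 0.010), k3=(-0.066, 0.057, 0.010), k4=(-0.068, 0.058, 0.010); state += dt/6·(k1+2k2+2k3+k4)
t=0.020: state=(0.971, 0.029, 0.000)
t=0.040: state=(0.969, 0.030, 0.000)
t=0.060: state=(0.968, 0.032, 0.001)
continuing one RK4 step at a time; state shown every 10 steps (Δt=0.2):
t=0.200: state=(0.956, 0.042, 0.002)
t=0.400: state=(0.933, 0.061, 0.006)
t=0.600: state=(0.901, 0.089, 0.011)
t=0.800: state=(0.856, 0.127, 0.018)
t=1.000: state=(0.796, 0.176, 0.028)
t=1.200: state=(0.722, 0.237, 0.042)
t=1.400: state=(0.634, 0.307, 0.060)
t=1.600: state=(0.538, 0.380, 0.083)
t=1.800: state=(0.441, 0.449, 0.111)
t=2.000: state=(0.350, 0.507, 0.143)
t=2.200: state=(0.272, 0.550, 0.178)
t=2.400: state=(0.207, 0.577, 0.216)
t=2.600: state=(0.157, 0.588, 0.255)
t=2.800: state=(0.118, 0.587, 0.295)
t=3.000: state=(0.089, 0.577, 0.334)
t=3.200: state=(0.068, 0.560, 0.372)
t=3.400: state=(0.052, 0.539, 0.409)
t=3.600: state=(0.041, 0.515, 0.444)
t=3.800: state=(0.032, 0.490, 0.478)
t=4.000: state=(0.025, 0.465, 0.510)
t=4.200: state=(0.020, 0.440, 0.540)
t=4.400: state=(0.017, 0.415, 0.569)
t=4.600: state=(0.014, 0.391, 0.596)
t=4.800: state=(0.011, 0.368, 0.621)
t=5.000: state=(0.010, 0.346, 0.645)
t=5.180: state=(0.008, 0.327, 0.665)
compare at T: S=0.008, I=0.327, R=0.665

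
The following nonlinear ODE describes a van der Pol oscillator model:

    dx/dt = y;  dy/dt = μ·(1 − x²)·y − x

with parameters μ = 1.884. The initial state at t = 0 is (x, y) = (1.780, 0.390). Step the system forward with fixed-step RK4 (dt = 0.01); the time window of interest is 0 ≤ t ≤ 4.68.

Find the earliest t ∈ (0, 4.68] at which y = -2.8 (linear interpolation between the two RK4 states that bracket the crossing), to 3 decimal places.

t = 2.509

t=0.000: state=(1.780, 0.390)
step 1 (dt=0.01): k1=(0.390, -3.373), k2=(0.373, -3.311), k3=(0.373, -3.312), k4=(0.357, -3.251); state += dt/6·(k1+2k2+2k3+k4)
t=0.010: state=(1.784, 0.357)
t=0.020: state=(1.787, 0.325)
t=0.030: state=(1.790, 0.294)
continuing one RK4 step at a time; state shown every 20 steps (Δt=0.2):
t=0.200: state=(1.805, -0.075)
t=0.400: state=(1.767, -0.277)
t=0.600: state=(1.701, -0.374)
t=0.800: state=(1.620, -0.437)
t=1.000: state=(1.527, -0.493)
t=1.200: state=(1.422, -0.556)
t=1.400: state=(1.303, -0.637)
t=1.600: state=(1.165, -0.748)
t=1.800: state=(1.001, -0.910)
t=2.000: state=(0.795, -1.164)
t=2.200: state=(0.524, -1.583)
t=2.400: state=(0.143, -2.281)
t=2.500: state=(-0.108, -2.754)
next step: t=2.510: state=(-0.136, -2.804) — y has crossed -2.8
linear interpolation between t=2.500 (-2.75393) and t=2.510 (-2.80429) → t≈2.509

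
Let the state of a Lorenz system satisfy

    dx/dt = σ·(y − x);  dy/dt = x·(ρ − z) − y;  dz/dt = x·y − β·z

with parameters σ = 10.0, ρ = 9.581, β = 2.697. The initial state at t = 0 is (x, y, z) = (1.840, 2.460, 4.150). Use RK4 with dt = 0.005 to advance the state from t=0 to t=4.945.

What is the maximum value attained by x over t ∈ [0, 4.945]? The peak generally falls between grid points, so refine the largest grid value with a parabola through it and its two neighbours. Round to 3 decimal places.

t=0.000: state=(1.840, 2.460, 4.150)
step 1 (dt=0.005): k1=(6.200, 7.533, -6.666), k2=(6.233, 7.629, -6.548), k3=(6.235, 7.629, -6.548), k4=(6.270, 7.725, -6.430); state += dt/6·(k1+2k2+2k3+k4)
t=0.005: state=(1.871, 2.498, 4.117)
t=0.010: state=(1.903, 2.537, 4.086)
t=0.015: state=(1.935, 2.577, 4.055)
continuing one RK4 step at a time; state shown every 40 steps (Δt=0.2):
t=0.200: state=(3.577, 4.766, 3.961)
t=0.400: state=(6.314, 7.541, 7.432)
t=0.600: state=(6.620, 5.573, 11.707)
t=0.800: state=(4.013, 2.971, 10.025)
t=1.000: state=(3.031, 3.022, 7.307)
t=1.200: state=(3.682, 4.292, 6.119)
t=1.400: state=(5.199, 5.977, 7.233)
t=1.600: state=(6.025, 5.915, 9.756)
t=1.800: state=(4.977, 4.274, 10.007)
t=2.000: state=(3.976, 3.753, 8.442)
t=2.200: state=(4.072, 4.352, 7.372)
t=2.400: state=(4.870, 5.309, 7.692)
t=2.600: state=(5.451, 5.512, 8.972)
t=2.800: state=(5.090, 4.744, 9.452)
t=3.000: state=(4.464, 4.258, 8.741)
t=3.200: state=(4.374, 4.480, 8.017)
t=3.400: state=(4.766, 5.007, 8.042)
t=3.600: state=(5.128, 5.206, 8.676)
t=3.800: state=(5.027, 4.871, 9.051)
t=4.000: state=(4.685, 4.544, 8.769)
t=4.200: state=(4.567, 4.595, 8.336)
t=4.400: state=(4.746, 4.872, 8.268)
t=4.600: state=(4.960, 5.022, 8.572)
t=4.800: state=(4.951, 4.886, 8.819)
t=4.945: state=(4.826, 4.732, 8.781)
largest grid value and its neighbours: x(0.510)=7.09684, x(0.515)=7.09789, x(0.520)=7.09553
parabola through these three points peaks at t≈0.514 with x≈7.09795

max x = 7.098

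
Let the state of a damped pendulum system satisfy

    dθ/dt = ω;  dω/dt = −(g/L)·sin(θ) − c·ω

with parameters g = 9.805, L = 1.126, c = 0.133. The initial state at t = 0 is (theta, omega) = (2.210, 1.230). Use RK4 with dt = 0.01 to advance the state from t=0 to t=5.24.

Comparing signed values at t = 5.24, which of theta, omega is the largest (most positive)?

largest component: omega

t=0.000: state=(2.210, 1.230)
step 1 (dt=0.01): k1=(1.230, -7.152), k2=(1.194, -7.115), k3=(1.194, -7.116), k4=(1.159, -7.080); state += dt/6·(k1+2k2+2k3+k4)
t=0.010: state=(2.222, 1.159)
t=0.020: state=(2.233, 1.088)
t=0.030: state=(2.244, 1.019)
continuing one RK4 step at a time; state shown every 20 steps (Δt=0.2):
t=0.200: state=(2.321, -0.097)
t=0.400: state=(2.172, -1.411)
t=0.600: state=(1.741, -2.938)
t=0.800: state=(0.991, -4.512)
t=1.000: state=(-0.004, -5.189)
t=1.200: state=(-0.972, -4.252)
t=1.400: state=(-1.651, -2.498)
t=1.600: state=(-1.976, -0.785)
t=1.800: state=(-1.974, 0.798)
t=2.000: state=(-1.653, 2.427)
t=2.200: state=(-1.004, 4.012)
t=2.400: state=(-0.101, 4.794)
t=2.600: state=(0.809, 4.071)
t=2.800: state=(1.464, 2.412)
t=3.000: state=(1.768, 0.642)
t=3.200: state=(1.726, -1.057)
t=3.400: state=(1.346, -2.738)
t=3.600: state=(0.651, -4.101)
t=3.800: state=(-0.219, -4.354)
t=4.000: state=(-0.997, -3.254)
t=4.200: state=(-1.481, -1.544)
t=4.400: state=(-1.613, 0.214)
t=4.600: state=(-1.398, 1.922)
t=4.800: state=(-0.857, 3.422)
t=5.000: state=(-0.084, 4.107)
t=5.200: state=(0.695, 3.475)
t=5.240: state=(0.829, 3.216)
compare at T: theta=0.829, omega=3.216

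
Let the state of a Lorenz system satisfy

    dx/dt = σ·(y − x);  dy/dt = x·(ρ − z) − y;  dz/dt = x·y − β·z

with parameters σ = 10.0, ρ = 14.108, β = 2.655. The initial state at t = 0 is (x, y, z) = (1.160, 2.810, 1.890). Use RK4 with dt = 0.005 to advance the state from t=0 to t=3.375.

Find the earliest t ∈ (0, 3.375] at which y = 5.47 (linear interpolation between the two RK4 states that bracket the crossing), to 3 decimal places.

t=0.000: state=(1.160, 2.810, 1.890)
step 1 (dt=0.005): k1=(16.500, 11.363, -1.758), k2=(16.372, 11.844, -1.597), k3=(16.387, 11.838, -1.597), k4=(16.273, 12.315, -1.433); state += dt/6·(k1+2k2+2k3+k4)
t=0.005: state=(1.242, 2.869, 1.882)
t=0.010: state=(1.323, 2.933, 1.876)
t=0.015: state=(1.403, 3.002, 1.871)
t=0.115: state=(3.170, 5.312, 2.277)
next step: t=0.120: state=(3.279, 5.475, 2.333) — y has crossed 5.47
linear interpolation between t=0.115 (5.31184) and t=0.120 (5.47516) → t≈0.120

t = 0.120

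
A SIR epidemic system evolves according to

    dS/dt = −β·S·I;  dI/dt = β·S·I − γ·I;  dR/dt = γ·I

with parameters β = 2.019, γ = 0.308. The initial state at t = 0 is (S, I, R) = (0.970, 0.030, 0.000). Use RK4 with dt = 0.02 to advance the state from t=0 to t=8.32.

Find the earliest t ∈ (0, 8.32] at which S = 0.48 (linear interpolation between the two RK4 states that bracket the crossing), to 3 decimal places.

t=0.000: state=(0.970, 0.030, 0.000)
step 1 (dt=0.02): k1=(-0.059, 0.050, 0.009), k2=(-0.060, 0.050, 0.009), k3=(-0.060, 0.050, 0.009), k4=(-0.061, 0.051, 0.010); state += dt/6·(k1+2k2+2k3+k4)
t=0.020: state=(0.969, 0.031, 0.000)
t=0.040: state=(0.968, 0.032, 0.000)
t=0.060: state=(0.966, 0.033, 0.001)
continuing one RK4 step at a time; state shown every 25 steps (Δt=0.5):
t=0.500: state=(0.926, 0.067, 0.007)
t=1.000: state=(0.837, 0.141, 0.023)
t=1.500: state=(0.685, 0.262, 0.053)
t=2.000: state=(0.489, 0.406, 0.104)
t=2.020: state=(0.481, 0.412, 0.107)
next step: t=2.040: state=(0.473, 0.417, 0.110) — S has crossed 0.48
linear interpolation between t=2.020 (0.48115) and t=2.040 (0.47316) → t≈2.023

t = 2.023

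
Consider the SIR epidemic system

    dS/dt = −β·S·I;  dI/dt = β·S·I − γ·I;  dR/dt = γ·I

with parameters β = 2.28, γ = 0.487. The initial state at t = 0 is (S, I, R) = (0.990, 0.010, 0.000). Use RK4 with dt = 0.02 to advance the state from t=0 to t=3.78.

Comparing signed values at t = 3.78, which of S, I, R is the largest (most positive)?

t=0.000: state=(0.990, 0.010, 0.000)
step 1 (dt=0.02): k1=(-0.023, 0.018, 0.005), k2=(-0.023, 0.018, 0.005), k3=(-0.023, 0.018, 0.005), k4=(-0.023, 0.018, 0.005); state += dt/6·(k1+2k2+2k3+k4)
t=0.020: state=(0.990, 0.010, 0.000)
t=0.040: state=(0.989, 0.011, 0.000)
t=0.060: state=(0.989, 0.011, 0.000)
continuing one RK4 step at a time; state shown every 10 steps (Δt=0.2):
t=0.200: state=(0.985, 0.014, 0.001)
t=0.400: state=(0.977, 0.020, 0.003)
t=0.600: state=(0.966, 0.029, 0.005)
t=0.800: state=(0.951, 0.040, 0.008)
t=1.000: state=(0.931, 0.056, 0.013)
t=1.200: state=(0.903, 0.077, 0.020)
t=1.400: state=(0.867, 0.105, 0.028)
t=1.600: state=(0.820, 0.140, 0.040)
t=1.800: state=(0.762, 0.182, 0.056)
t=2.000: state=(0.694, 0.230, 0.076)
t=2.200: state=(0.618, 0.281, 0.101)
t=2.400: state=(0.537, 0.332, 0.131)
t=2.600: state=(0.457, 0.378, 0.165)
t=2.800: state=(0.381, 0.415, 0.204)
t=3.000: state=(0.313, 0.441, 0.246)
t=3.200: state=(0.255, 0.455, 0.289)
t=3.400: state=(0.207, 0.459, 0.334)
t=3.600: state=(0.168, 0.453, 0.379)
t=3.780: state=(0.140, 0.442, 0.418)
compare at T: S=0.140, I=0.442, R=0.418

largest component: I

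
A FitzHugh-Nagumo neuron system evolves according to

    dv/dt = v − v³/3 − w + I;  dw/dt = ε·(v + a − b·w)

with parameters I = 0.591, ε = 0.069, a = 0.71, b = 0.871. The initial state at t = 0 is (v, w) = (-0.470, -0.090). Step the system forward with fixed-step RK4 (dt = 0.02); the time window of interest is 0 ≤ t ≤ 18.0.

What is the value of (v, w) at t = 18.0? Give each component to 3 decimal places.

(v, w) = (0.443, 1.432)

t=0.000: state=(-0.470, -0.090)
step 1 (dt=0.02): k1=(0.246, 0.022), k2=(0.247, 0.022), k3=(0.247, 0.022), k4=(0.249, 0.022); state += dt/6·(k1+2k2+2k3+k4)
t=0.020: state=(-0.465, -0.090)
t=0.040: state=(-0.460, -0.089)
t=0.060: state=(-0.455, -0.089)
continuing one RK4 step at a time; state shown every 50 steps (Δt=1):
t=1.000: state=(-0.099, -0.058)
t=2.000: state=(0.771, 0.012)
t=3.000: state=(1.732, 0.148)
t=4.000: state=(1.866, 0.310)
t=5.000: state=(1.819, 0.463)
t=6.000: state=(1.757, 0.603)
t=7.000: state=(1.693, 0.731)
t=8.000: state=(1.628, 0.847)
t=9.000: state=(1.561, 0.952)
t=10.000: state=(1.492, 1.046)
t=11.000: state=(1.420, 1.130)
t=12.000: state=(1.344, 1.204)
t=13.000: state=(1.262, 1.269)
t=14.000: state=(1.171, 1.324)
t=15.000: state=(1.065, 1.369)
t=16.000: state=(0.934, 1.404)
t=17.000: state=(0.751, 1.426)
t=18.000: state=(0.443, 1.432)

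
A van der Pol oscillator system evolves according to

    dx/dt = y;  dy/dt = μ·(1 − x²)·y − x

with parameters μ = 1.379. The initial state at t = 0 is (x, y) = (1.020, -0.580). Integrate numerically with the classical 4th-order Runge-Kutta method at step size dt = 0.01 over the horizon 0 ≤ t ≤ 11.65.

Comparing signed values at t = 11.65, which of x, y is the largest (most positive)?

largest component: y

t=0.000: state=(1.020, -0.580)
step 1 (dt=0.01): k1=(-0.580, -0.988), k2=(-0.585, -0.989), k3=(-0.585, -0.989), k4=(-0.590, -0.991); state += dt/6·(k1+2k2+2k3+k4)
t=0.010: state=(1.014, -0.590)
t=0.020: state=(1.008, -0.600)
t=0.030: state=(1.002, -0.610)
continuing one RK4 step at a time; state shown every 50 steps (Δt=0.5):
t=0.500: state=(0.590, -1.195)
t=1.000: state=(-0.278, -2.391)
t=1.500: state=(-1.561, -1.954)
t=2.000: state=(-1.941, 0.055)
t=2.500: state=(-1.786, 0.463)
t=3.000: state=(-1.511, 0.637)
t=3.500: state=(-1.132, 0.908)
t=4.000: state=(-0.542, 1.560)
t=4.500: state=(0.575, 2.962)
t=5.000: state=(1.843, 1.279)
t=5.500: state=(1.989, -0.249)
t=6.000: state=(1.790, -0.494)
t=6.500: state=(1.507, -0.647)
t=7.000: state=(1.124, -0.918)
t=7.500: state=(0.526, -1.583)
t=8.000: state=(-0.606, -2.986)
t=8.500: state=(-1.856, -1.216)
t=9.000: state=(-1.987, 0.259)
t=9.500: state=(-1.786, 0.497)
t=10.000: state=(-1.501, 0.651)
t=10.500: state=(-1.115, 0.926)
t=11.000: state=(-0.510, 1.604)
t=11.500: state=(0.636, 3.004)
t=11.650: state=(1.095, 3.023)
compare at T: x=1.095, y=3.023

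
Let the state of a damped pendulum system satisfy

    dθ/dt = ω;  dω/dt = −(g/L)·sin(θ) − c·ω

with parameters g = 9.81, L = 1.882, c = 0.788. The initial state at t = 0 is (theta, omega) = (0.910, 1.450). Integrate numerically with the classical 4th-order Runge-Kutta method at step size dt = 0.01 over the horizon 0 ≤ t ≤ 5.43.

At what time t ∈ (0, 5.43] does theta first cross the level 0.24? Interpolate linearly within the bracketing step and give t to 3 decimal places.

t = 0.999

t=0.000: state=(0.910, 1.450)
step 1 (dt=0.01): k1=(1.450, -5.258), k2=(1.424, -5.260), k3=(1.424, -5.260), k4=(1.397, -5.262); state += dt/6·(k1+2k2+2k3+k4)
t=0.010: state=(0.924, 1.397)
t=0.020: state=(0.938, 1.345)
t=0.030: state=(0.951, 1.292)
continuing one RK4 step at a time; state shown every 20 steps (Δt=0.2):
t=0.200: state=(1.096, 0.417)
t=0.400: state=(1.084, -0.506)
t=0.600: state=(0.905, -1.245)
t=0.800: state=(0.603, -1.724)
t=0.990: state=(0.257, -1.865)
next step: t=1.000: state=(0.239, -1.863) — theta has crossed 0.24
linear interpolation between t=0.990 (0.25720) and t=1.000 (0.23856) → t≈0.999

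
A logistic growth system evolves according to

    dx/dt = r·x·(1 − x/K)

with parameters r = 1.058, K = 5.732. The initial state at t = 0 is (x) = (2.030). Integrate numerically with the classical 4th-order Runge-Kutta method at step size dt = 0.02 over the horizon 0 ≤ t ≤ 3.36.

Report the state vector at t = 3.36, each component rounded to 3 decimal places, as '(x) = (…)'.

t=0.000: state=(2.030)
step 1 (dt=0.02): k1=(1.387), k2=(1.391), k3=(1.391), k4=(1.396); state += dt/6·(k1+2k2+2k3+k4)
t=0.020: state=(2.058)
t=0.040: state=(2.086)
t=0.060: state=(2.114)
continuing one RK4 step at a time; state shown every 10 steps (Δt=0.2):
t=0.200: state=(2.315)
t=0.400: state=(2.612)
t=0.600: state=(2.915)
t=0.800: state=(3.216)
t=1.000: state=(3.510)
t=1.200: state=(3.790)
t=1.400: state=(4.052)
t=1.600: state=(4.292)
t=1.800: state=(4.508)
t=2.000: state=(4.699)
t=2.200: state=(4.866)
t=2.400: state=(5.011)
t=2.600: state=(5.134)
t=2.800: state=(5.238)
t=3.000: state=(5.326)
t=3.200: state=(5.399)
t=3.360: state=(5.448)

(x) = (5.448)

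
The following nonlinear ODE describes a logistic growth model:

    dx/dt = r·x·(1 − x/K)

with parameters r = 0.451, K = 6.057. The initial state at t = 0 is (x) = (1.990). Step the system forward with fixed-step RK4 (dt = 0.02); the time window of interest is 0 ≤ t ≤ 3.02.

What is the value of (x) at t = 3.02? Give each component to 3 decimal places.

t=0.000: state=(1.990)
step 1 (dt=0.02): k1=(0.603), k2=(0.604), k3=(0.604), k4=(0.604); state += dt/6·(k1+2k2+2k3+k4)
t=0.020: state=(2.002)
t=0.040: state=(2.014)
t=0.060: state=(2.026)
continuing one RK4 step at a time; state shown every 5 steps (Δt=0.1):
t=0.100: state=(2.051)
t=0.200: state=(2.112)
t=0.300: state=(2.175)
t=0.400: state=(2.238)
t=0.500: state=(2.302)
t=0.600: state=(2.367)
t=0.700: state=(2.432)
t=0.800: state=(2.498)
t=0.900: state=(2.564)
t=1.000: state=(2.631)
t=1.100: state=(2.699)
t=1.200: state=(2.766)
t=1.300: state=(2.834)
t=1.400: state=(2.902)
t=1.500: state=(2.971)
t=1.600: state=(3.039)
t=1.700: state=(3.107)
t=1.800: state=(3.175)
t=1.900: state=(3.243)
t=2.000: state=(3.311)
t=2.100: state=(3.379)
t=2.200: state=(3.446)
t=2.300: state=(3.513)
t=2.400: state=(3.579)
t=2.500: state=(3.645)
t=2.600: state=(3.710)
t=2.700: state=(3.774)
t=2.800: state=(3.838)
t=2.900: state=(3.901)
t=3.000: state=(3.963)
t=3.020: state=(3.976)

(x) = (3.976)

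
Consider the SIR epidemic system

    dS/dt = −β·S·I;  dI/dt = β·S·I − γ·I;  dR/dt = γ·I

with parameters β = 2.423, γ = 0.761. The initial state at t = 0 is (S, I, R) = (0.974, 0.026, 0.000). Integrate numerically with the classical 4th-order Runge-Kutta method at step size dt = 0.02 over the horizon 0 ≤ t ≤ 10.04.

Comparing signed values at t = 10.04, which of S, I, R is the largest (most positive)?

t=0.000: state=(0.974, 0.026, 0.000)
step 1 (dt=0.02): k1=(-0.061, 0.042, 0.020), k2=(-0.062, 0.042, 0.020), k3=(-0.062, 0.042, 0.020), k4=(-0.063, 0.043, 0.020); state += dt/6·(k1+2k2+2k3+k4)
t=0.020: state=(0.973, 0.027, 0.000)
t=0.040: state=(0.971, 0.028, 0.001)
t=0.060: state=(0.970, 0.029, 0.001)
continuing one RK4 step at a time; state shown every 25 steps (Δt=0.5):
t=0.500: state=(0.929, 0.056, 0.015)
t=1.000: state=(0.840, 0.113, 0.046)
t=1.500: state=(0.698, 0.198, 0.105)
t=2.000: state=(0.520, 0.283, 0.197)
t=2.500: state=(0.358, 0.328, 0.315)
t=3.000: state=(0.240, 0.320, 0.439)
t=3.500: state=(0.167, 0.279, 0.554)
t=4.000: state=(0.123, 0.227, 0.650)
t=4.500: state=(0.096, 0.177, 0.727)
t=5.000: state=(0.080, 0.134, 0.786)
t=5.500: state=(0.069, 0.100, 0.830)
t=6.000: state=(0.062, 0.074, 0.863)
t=6.500: state=(0.058, 0.055, 0.888)
t=7.000: state=(0.054, 0.040, 0.906)
t=7.500: state=(0.052, 0.029, 0.919)
t=8.000: state=(0.051, 0.021, 0.928)
t=8.500: state=(0.050, 0.015, 0.935)
t=9.000: state=(0.049, 0.011, 0.940)
t=9.500: state=(0.048, 0.008, 0.944)
t=10.000: state=(0.048, 0.006, 0.946)
t=10.040: state=(0.048, 0.006, 0.946)
compare at T: S=0.048, I=0.006, R=0.946

largest component: R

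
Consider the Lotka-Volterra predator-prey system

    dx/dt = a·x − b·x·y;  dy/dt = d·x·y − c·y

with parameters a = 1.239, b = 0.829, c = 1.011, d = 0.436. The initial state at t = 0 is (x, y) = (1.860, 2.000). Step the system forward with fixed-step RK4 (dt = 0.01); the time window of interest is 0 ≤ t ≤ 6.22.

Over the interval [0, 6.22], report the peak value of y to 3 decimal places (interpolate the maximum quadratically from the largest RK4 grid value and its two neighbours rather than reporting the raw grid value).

t=0.000: state=(1.860, 2.000)
step 1 (dt=0.01): k1=(-0.779, -0.400), k2=(-0.775, -0.403), k3=(-0.775, -0.403), k4=(-0.770, -0.406); state += dt/6·(k1+2k2+2k3+k4)
t=0.010: state=(1.852, 1.996)
t=0.020: state=(1.845, 1.992)
t=0.030: state=(1.837, 1.988)
continuing one RK4 step at a time; state shown every 25 steps (Δt=0.25):
t=0.250: state=(1.694, 1.884)
t=0.500: state=(1.585, 1.749)
t=0.750: state=(1.525, 1.609)
t=1.000: state=(1.511, 1.474)
t=1.250: state=(1.537, 1.351)
t=1.500: state=(1.602, 1.244)
t=1.750: state=(1.703, 1.157)
t=2.000: state=(1.840, 1.090)
t=2.250: state=(2.011, 1.044)
t=2.500: state=(2.215, 1.020)
t=2.750: state=(2.444, 1.021)
t=3.000: state=(2.690, 1.049)
t=3.250: state=(2.934, 1.107)
t=3.500: state=(3.151, 1.198)
t=3.750: state=(3.309, 1.325)
t=4.000: state=(3.374, 1.482)
t=4.250: state=(3.322, 1.660)
t=4.500: state=(3.151, 1.836)
t=4.750: state=(2.889, 1.983)
t=5.000: state=(2.583, 2.076)
t=5.250: state=(2.281, 2.101)
t=5.500: state=(2.018, 2.062)
t=5.750: state=(1.809, 1.972)
t=6.000: state=(1.659, 1.849)
t=6.220: state=(1.573, 1.728)
largest grid value and its neighbours: y(5.210)=2.10170, y(5.220)=2.10172, y(5.230)=2.10164
parabola through these three points peaks at t≈5.217 with y≈2.10173

max y = 2.102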